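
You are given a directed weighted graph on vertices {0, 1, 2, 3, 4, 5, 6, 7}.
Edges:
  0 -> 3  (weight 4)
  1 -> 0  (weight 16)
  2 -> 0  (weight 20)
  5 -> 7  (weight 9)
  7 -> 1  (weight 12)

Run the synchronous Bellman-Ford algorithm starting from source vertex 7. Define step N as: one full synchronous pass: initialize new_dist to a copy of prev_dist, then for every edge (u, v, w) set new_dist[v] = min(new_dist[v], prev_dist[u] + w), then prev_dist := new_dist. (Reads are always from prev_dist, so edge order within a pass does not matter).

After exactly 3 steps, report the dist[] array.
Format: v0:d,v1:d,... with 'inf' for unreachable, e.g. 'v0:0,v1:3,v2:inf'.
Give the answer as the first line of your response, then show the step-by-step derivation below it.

v0:28,v1:12,v2:inf,v3:32,v4:inf,v5:inf,v6:inf,v7:0

step 1: dist = v0:inf,v1:12,v2:inf,v3:inf,v4:inf,v5:inf,v6:inf,v7:0
step 2: dist = v0:28,v1:12,v2:inf,v3:inf,v4:inf,v5:inf,v6:inf,v7:0
step 3: dist = v0:28,v1:12,v2:inf,v3:32,v4:inf,v5:inf,v6:inf,v7:0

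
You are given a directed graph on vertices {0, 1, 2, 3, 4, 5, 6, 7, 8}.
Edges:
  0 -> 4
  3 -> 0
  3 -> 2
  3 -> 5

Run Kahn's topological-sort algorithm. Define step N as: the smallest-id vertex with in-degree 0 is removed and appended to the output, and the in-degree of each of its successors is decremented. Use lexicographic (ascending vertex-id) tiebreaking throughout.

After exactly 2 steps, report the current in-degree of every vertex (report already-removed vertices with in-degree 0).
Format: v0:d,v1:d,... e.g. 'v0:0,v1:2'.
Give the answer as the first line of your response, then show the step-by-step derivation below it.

v0:0,v1:0,v2:0,v3:0,v4:1,v5:0,v6:0,v7:0,v8:0

step 1: output 1; order=[1]; indeg=(1,0,1,0,1,1,0,0,0)
step 2: output 3; order=[1,3]; indeg=(0,0,0,0,1,0,0,0,0)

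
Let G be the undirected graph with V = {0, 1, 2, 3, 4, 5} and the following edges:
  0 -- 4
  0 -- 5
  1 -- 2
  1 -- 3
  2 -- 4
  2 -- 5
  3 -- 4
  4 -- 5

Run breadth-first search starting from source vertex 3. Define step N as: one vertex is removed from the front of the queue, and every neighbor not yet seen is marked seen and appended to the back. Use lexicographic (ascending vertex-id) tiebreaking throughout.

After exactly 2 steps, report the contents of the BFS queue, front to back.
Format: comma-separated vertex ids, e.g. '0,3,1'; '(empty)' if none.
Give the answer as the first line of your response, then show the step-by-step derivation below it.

4,2

step 1: dequeue 3; queue=[1,4]; order=3
step 2: dequeue 1; queue=[4,2]; order=3,1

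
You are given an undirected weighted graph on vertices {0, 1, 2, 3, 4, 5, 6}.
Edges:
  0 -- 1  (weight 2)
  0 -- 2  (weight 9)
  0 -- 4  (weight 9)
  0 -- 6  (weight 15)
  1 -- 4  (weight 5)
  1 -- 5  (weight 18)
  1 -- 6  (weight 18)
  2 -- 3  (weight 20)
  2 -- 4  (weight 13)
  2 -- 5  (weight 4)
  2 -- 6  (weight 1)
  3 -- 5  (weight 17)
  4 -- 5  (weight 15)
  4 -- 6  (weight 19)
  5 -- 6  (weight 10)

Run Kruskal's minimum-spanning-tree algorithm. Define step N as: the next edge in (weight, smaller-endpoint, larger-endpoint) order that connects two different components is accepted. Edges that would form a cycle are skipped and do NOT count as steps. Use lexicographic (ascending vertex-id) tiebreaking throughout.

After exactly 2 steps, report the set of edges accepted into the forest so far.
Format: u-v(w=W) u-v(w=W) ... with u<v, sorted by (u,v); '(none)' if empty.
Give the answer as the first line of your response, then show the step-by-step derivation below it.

0-1(w=2) 2-6(w=1)

step 1: add edge 2-6 (w=1); MST = {2-6(w=1)}
step 2: add edge 0-1 (w=2); MST = {0-1(w=2) 2-6(w=1)}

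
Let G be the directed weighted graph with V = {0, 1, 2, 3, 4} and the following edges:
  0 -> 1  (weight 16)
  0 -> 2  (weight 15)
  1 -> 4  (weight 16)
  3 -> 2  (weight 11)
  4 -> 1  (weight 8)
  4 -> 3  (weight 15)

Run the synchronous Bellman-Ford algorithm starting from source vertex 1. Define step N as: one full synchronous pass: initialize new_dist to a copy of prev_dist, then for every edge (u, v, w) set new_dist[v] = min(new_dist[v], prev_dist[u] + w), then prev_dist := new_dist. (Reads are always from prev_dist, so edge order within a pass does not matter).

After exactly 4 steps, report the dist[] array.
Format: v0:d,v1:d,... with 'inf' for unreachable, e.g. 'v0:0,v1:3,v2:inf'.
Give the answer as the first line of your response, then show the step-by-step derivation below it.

v0:inf,v1:0,v2:42,v3:31,v4:16

step 1: dist = v0:inf,v1:0,v2:inf,v3:inf,v4:16
step 2: dist = v0:inf,v1:0,v2:inf,v3:31,v4:16
step 3: dist = v0:inf,v1:0,v2:42,v3:31,v4:16
step 4: dist = v0:inf,v1:0,v2:42,v3:31,v4:16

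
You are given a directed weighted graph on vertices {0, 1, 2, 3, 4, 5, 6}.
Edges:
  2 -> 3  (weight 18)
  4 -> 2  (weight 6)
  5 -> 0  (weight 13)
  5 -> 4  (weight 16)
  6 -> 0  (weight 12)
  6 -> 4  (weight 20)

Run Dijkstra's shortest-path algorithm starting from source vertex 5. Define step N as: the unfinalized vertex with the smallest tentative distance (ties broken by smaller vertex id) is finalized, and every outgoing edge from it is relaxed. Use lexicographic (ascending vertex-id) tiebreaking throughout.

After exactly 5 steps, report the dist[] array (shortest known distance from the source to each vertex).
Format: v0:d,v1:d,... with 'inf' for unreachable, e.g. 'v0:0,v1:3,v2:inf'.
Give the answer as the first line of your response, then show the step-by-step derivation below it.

v0:13,v1:inf,v2:22,v3:40,v4:16,v5:0,v6:inf

step 1: dist = v0:13,v1:inf,v2:inf,v3:inf,v4:16,v5:0,v6:inf
step 2: dist = v0:13,v1:inf,v2:inf,v3:inf,v4:16,v5:0,v6:inf
step 3: dist = v0:13,v1:inf,v2:22,v3:inf,v4:16,v5:0,v6:inf
step 4: dist = v0:13,v1:inf,v2:22,v3:40,v4:16,v5:0,v6:inf
step 5: dist = v0:13,v1:inf,v2:22,v3:40,v4:16,v5:0,v6:inf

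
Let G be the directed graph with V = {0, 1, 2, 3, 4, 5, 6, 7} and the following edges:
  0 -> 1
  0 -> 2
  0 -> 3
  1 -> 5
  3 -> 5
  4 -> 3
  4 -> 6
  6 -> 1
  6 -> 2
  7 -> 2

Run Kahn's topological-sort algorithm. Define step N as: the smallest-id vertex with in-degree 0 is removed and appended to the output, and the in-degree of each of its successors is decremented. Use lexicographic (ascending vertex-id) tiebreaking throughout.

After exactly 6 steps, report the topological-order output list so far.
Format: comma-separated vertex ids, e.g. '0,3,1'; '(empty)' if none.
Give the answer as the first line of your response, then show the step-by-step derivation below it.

0,4,3,6,1,5

step 1: output 0; order=[0]; indeg=(0,1,2,1,0,2,1,0)
step 2: output 4; order=[0,4]; indeg=(0,1,2,0,0,2,0,0)
step 3: output 3; order=[0,4,3]; indeg=(0,1,2,0,0,1,0,0)
step 4: output 6; order=[0,4,3,6]; indeg=(0,0,1,0,0,1,0,0)
step 5: output 1; order=[0,4,3,6,1]; indeg=(0,0,1,0,0,0,0,0)
step 6: output 5; order=[0,4,3,6,1,5]; indeg=(0,0,1,0,0,0,0,0)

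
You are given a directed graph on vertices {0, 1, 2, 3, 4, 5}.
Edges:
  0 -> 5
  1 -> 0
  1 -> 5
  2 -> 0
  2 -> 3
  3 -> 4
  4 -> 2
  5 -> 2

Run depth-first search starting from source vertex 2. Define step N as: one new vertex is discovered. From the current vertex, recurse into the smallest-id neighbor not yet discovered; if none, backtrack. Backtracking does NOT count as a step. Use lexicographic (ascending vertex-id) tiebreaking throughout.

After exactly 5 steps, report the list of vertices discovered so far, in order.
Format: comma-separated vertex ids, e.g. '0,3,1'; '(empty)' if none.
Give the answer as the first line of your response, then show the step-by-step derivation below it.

2,0,5,3,4

step 1: discover 2; path=2; order=2
step 2: discover 0; path=2>0; order=2,0
step 3: discover 5; path=2>0>5; order=2,0,5
step 4: discover 3; path=2>3; order=2,0,5,3
step 5: discover 4; path=2>3>4; order=2,0,5,3,4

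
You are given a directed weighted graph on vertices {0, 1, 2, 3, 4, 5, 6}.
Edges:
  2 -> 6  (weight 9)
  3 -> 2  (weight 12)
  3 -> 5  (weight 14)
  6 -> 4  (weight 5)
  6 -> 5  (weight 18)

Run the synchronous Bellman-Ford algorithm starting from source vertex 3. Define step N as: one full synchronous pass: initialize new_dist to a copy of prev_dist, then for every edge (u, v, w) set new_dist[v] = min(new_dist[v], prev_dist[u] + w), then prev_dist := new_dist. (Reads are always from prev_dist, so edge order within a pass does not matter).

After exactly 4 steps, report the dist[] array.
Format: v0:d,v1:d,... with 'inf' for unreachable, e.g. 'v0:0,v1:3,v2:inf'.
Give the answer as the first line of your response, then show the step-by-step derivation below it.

v0:inf,v1:inf,v2:12,v3:0,v4:26,v5:14,v6:21

step 1: dist = v0:inf,v1:inf,v2:12,v3:0,v4:inf,v5:14,v6:inf
step 2: dist = v0:inf,v1:inf,v2:12,v3:0,v4:inf,v5:14,v6:21
step 3: dist = v0:inf,v1:inf,v2:12,v3:0,v4:26,v5:14,v6:21
step 4: dist = v0:inf,v1:inf,v2:12,v3:0,v4:26,v5:14,v6:21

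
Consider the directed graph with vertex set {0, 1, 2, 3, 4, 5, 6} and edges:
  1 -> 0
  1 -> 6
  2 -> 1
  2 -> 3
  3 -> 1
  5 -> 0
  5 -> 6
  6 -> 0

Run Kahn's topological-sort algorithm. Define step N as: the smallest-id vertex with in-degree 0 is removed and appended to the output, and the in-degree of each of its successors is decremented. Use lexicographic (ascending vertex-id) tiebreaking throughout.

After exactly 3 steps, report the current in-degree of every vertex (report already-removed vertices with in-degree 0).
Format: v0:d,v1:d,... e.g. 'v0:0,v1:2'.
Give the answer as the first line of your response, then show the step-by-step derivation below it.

v0:2,v1:0,v2:0,v3:0,v4:0,v5:0,v6:1

step 1: output 2; order=[2]; indeg=(3,1,0,0,0,0,2)
step 2: output 3; order=[2,3]; indeg=(3,0,0,0,0,0,2)
step 3: output 1; order=[2,3,1]; indeg=(2,0,0,0,0,0,1)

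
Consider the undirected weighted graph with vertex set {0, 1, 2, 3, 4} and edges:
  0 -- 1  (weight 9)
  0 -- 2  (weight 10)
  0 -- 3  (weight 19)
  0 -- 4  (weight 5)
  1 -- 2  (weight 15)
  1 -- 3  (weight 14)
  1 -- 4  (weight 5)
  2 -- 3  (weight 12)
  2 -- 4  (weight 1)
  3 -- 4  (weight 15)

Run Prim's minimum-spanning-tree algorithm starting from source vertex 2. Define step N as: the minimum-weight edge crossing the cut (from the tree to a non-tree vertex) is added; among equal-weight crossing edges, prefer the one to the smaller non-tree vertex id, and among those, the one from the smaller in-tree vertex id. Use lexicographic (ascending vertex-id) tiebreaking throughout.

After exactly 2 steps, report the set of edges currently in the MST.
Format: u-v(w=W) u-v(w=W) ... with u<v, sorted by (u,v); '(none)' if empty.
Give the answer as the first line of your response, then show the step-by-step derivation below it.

0-4(w=5) 2-4(w=1)

step 1: add edge 2-4 (w=1); MST = {2-4(w=1)}
step 2: add edge 0-4 (w=5); MST = {0-4(w=5) 2-4(w=1)}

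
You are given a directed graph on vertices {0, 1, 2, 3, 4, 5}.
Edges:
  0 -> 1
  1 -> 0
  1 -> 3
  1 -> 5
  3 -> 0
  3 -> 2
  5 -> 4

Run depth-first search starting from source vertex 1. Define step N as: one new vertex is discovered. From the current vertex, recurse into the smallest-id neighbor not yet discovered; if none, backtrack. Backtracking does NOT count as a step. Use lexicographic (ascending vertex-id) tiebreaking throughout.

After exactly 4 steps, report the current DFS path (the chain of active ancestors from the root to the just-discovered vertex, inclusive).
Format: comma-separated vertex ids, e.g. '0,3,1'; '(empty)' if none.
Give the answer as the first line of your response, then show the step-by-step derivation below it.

1,3,2

step 1: discover 1; path=1; order=1
step 2: discover 0; path=1>0; order=1,0
step 3: discover 3; path=1>3; order=1,0,3
step 4: discover 2; path=1>3>2; order=1,0,3,2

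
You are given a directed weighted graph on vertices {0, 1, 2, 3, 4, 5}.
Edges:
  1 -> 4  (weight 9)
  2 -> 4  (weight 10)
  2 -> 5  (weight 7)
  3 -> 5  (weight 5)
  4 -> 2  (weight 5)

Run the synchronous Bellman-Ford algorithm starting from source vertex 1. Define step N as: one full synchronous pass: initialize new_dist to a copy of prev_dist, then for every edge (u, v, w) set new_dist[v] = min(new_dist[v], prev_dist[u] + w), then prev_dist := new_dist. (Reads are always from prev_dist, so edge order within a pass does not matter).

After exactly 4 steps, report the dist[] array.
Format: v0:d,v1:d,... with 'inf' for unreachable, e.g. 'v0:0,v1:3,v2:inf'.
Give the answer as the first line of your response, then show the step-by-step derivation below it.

v0:inf,v1:0,v2:14,v3:inf,v4:9,v5:21

step 1: dist = v0:inf,v1:0,v2:inf,v3:inf,v4:9,v5:inf
step 2: dist = v0:inf,v1:0,v2:14,v3:inf,v4:9,v5:inf
step 3: dist = v0:inf,v1:0,v2:14,v3:inf,v4:9,v5:21
step 4: dist = v0:inf,v1:0,v2:14,v3:inf,v4:9,v5:21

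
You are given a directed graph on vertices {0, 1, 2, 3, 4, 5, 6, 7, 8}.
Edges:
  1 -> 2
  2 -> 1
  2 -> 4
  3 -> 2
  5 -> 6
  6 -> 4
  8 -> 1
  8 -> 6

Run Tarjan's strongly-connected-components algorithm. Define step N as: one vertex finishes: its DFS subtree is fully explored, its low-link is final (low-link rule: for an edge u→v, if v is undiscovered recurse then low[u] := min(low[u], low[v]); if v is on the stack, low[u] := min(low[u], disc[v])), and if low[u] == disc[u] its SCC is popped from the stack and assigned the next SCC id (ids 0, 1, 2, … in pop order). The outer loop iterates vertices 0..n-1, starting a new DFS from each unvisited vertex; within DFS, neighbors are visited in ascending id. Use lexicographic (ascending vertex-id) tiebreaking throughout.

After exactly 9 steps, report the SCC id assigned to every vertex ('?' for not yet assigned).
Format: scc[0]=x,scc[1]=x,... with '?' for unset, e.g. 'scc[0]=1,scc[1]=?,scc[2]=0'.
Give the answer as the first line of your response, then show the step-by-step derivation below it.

scc[0]=0,scc[1]=2,scc[2]=2,scc[3]=3,scc[4]=1,scc[5]=5,scc[6]=4,scc[7]=6,scc[8]=7

step 1: low=(low[0]=0,low[1]=?,low[2]=?,low[3]=?,low[4]=?,low[5]=?,low[6]=?,low[7]=?,low[8]=?); scc=(scc[0]=0,scc[1]=?,scc[2]=?,scc[3]=?,scc[4]=?,scc[5]=?,scc[6]=?,scc[7]=?,scc[8]=?)
step 2: low=(low[0]=0,low[1]=1,low[2]=1,low[3]=?,low[4]=3,low[5]=?,low[6]=?,low[7]=?,low[8]=?); scc=(scc[0]=0,scc[1]=?,scc[2]=?,scc[3]=?,scc[4]=1,scc[5]=?,scc[6]=?,scc[7]=?,scc[8]=?)
step 3: low=(low[0]=0,low[1]=1,low[2]=1,low[3]=?,low[4]=3,low[5]=?,low[6]=?,low[7]=?,low[8]=?); scc=(scc[0]=0,scc[1]=?,scc[2]=?,scc[3]=?,scc[4]=1,scc[5]=?,scc[6]=?,scc[7]=?,scc[8]=?)
step 4: low=(low[0]=0,low[1]=1,low[2]=1,low[3]=?,low[4]=3,low[5]=?,low[6]=?,low[7]=?,low[8]=?); scc=(scc[0]=0,scc[1]=2,scc[2]=2,scc[3]=?,scc[4]=1,scc[5]=?,scc[6]=?,scc[7]=?,scc[8]=?)
step 5: low=(low[0]=0,low[1]=1,low[2]=1,low[3]=4,low[4]=3,low[5]=?,low[6]=?,low[7]=?,low[8]=?); scc=(scc[0]=0,scc[1]=2,scc[2]=2,scc[3]=3,scc[4]=1,scc[5]=?,scc[6]=?,scc[7]=?,scc[8]=?)
step 6: low=(low[0]=0,low[1]=1,low[2]=1,low[3]=4,low[4]=3,low[5]=5,low[6]=6,low[7]=?,low[8]=?); scc=(scc[0]=0,scc[1]=2,scc[2]=2,scc[3]=3,scc[4]=1,scc[5]=?,scc[6]=4,scc[7]=?,scc[8]=?)
step 7: low=(low[0]=0,low[1]=1,low[2]=1,low[3]=4,low[4]=3,low[5]=5,low[6]=6,low[7]=?,low[8]=?); scc=(scc[0]=0,scc[1]=2,scc[2]=2,scc[3]=3,scc[4]=1,scc[5]=5,scc[6]=4,scc[7]=?,scc[8]=?)
step 8: low=(low[0]=0,low[1]=1,low[2]=1,low[3]=4,low[4]=3,low[5]=5,low[6]=6,low[7]=7,low[8]=?); scc=(scc[0]=0,scc[1]=2,scc[2]=2,scc[3]=3,scc[4]=1,scc[5]=5,scc[6]=4,scc[7]=6,scc[8]=?)
step 9: low=(low[0]=0,low[1]=1,low[2]=1,low[3]=4,low[4]=3,low[5]=5,low[6]=6,low[7]=7,low[8]=8); scc=(scc[0]=0,scc[1]=2,scc[2]=2,scc[3]=3,scc[4]=1,scc[5]=5,scc[6]=4,scc[7]=6,scc[8]=7)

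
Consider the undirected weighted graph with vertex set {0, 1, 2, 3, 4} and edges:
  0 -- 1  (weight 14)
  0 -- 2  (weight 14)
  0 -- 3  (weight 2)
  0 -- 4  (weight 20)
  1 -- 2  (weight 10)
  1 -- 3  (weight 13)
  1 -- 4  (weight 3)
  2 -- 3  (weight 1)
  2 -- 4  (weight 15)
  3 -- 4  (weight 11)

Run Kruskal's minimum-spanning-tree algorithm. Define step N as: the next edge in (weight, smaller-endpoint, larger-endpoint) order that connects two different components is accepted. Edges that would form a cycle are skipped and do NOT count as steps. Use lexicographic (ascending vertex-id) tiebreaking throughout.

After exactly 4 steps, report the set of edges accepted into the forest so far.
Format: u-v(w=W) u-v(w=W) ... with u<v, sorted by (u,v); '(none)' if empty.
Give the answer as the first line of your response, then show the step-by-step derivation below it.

0-3(w=2) 1-2(w=10) 1-4(w=3) 2-3(w=1)

step 1: add edge 2-3 (w=1); MST = {2-3(w=1)}
step 2: add edge 0-3 (w=2); MST = {0-3(w=2) 2-3(w=1)}
step 3: add edge 1-4 (w=3); MST = {0-3(w=2) 1-4(w=3) 2-3(w=1)}
step 4: add edge 1-2 (w=10); MST = {0-3(w=2) 1-2(w=10) 1-4(w=3) 2-3(w=1)}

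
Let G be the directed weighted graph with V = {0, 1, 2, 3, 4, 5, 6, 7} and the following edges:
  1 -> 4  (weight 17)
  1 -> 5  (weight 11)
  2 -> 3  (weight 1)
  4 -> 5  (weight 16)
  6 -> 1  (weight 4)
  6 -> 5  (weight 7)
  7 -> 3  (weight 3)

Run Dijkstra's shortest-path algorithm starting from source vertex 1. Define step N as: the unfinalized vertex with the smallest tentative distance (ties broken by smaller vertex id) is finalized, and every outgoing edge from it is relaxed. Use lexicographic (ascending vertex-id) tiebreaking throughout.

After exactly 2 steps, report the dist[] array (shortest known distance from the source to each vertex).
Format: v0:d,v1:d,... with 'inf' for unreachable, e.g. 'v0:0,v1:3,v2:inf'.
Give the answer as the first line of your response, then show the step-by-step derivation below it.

v0:inf,v1:0,v2:inf,v3:inf,v4:17,v5:11,v6:inf,v7:inf

step 1: dist = v0:inf,v1:0,v2:inf,v3:inf,v4:17,v5:11,v6:inf,v7:inf
step 2: dist = v0:inf,v1:0,v2:inf,v3:inf,v4:17,v5:11,v6:inf,v7:inf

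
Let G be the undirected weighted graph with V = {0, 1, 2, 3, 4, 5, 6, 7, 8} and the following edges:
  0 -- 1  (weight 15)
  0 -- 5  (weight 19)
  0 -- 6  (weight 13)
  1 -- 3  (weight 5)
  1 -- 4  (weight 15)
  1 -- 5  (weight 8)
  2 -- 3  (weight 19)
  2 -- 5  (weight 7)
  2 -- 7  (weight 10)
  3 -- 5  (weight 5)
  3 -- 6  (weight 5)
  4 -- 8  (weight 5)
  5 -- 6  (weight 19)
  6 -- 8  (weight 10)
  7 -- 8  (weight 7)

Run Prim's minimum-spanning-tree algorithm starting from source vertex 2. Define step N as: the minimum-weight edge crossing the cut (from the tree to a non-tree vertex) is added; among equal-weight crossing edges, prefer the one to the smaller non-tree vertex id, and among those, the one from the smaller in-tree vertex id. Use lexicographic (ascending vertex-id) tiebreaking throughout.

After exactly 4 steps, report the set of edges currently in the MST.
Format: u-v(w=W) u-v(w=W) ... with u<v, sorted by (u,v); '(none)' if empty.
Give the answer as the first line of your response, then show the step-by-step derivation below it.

1-3(w=5) 2-5(w=7) 3-5(w=5) 3-6(w=5)

step 1: add edge 2-5 (w=7); MST = {2-5(w=7)}
step 2: add edge 3-5 (w=5); MST = {2-5(w=7) 3-5(w=5)}
step 3: add edge 1-3 (w=5); MST = {1-3(w=5) 2-5(w=7) 3-5(w=5)}
step 4: add edge 3-6 (w=5); MST = {1-3(w=5) 2-5(w=7) 3-5(w=5) 3-6(w=5)}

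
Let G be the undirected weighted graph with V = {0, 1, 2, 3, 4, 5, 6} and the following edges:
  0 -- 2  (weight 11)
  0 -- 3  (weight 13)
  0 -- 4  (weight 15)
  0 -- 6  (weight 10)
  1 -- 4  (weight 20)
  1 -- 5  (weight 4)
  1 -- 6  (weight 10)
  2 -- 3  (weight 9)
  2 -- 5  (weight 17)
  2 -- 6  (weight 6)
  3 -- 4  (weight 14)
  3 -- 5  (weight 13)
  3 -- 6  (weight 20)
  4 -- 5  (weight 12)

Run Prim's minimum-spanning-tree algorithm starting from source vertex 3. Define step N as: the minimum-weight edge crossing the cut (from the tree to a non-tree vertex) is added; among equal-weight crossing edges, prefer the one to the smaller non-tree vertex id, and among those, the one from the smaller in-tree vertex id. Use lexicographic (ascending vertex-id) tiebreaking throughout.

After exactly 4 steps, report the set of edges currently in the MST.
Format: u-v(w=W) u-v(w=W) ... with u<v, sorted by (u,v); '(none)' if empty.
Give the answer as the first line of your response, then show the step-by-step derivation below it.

0-6(w=10) 1-6(w=10) 2-3(w=9) 2-6(w=6)

step 1: add edge 2-3 (w=9); MST = {2-3(w=9)}
step 2: add edge 2-6 (w=6); MST = {2-3(w=9) 2-6(w=6)}
step 3: add edge 0-6 (w=10); MST = {0-6(w=10) 2-3(w=9) 2-6(w=6)}
step 4: add edge 1-6 (w=10); MST = {0-6(w=10) 1-6(w=10) 2-3(w=9) 2-6(w=6)}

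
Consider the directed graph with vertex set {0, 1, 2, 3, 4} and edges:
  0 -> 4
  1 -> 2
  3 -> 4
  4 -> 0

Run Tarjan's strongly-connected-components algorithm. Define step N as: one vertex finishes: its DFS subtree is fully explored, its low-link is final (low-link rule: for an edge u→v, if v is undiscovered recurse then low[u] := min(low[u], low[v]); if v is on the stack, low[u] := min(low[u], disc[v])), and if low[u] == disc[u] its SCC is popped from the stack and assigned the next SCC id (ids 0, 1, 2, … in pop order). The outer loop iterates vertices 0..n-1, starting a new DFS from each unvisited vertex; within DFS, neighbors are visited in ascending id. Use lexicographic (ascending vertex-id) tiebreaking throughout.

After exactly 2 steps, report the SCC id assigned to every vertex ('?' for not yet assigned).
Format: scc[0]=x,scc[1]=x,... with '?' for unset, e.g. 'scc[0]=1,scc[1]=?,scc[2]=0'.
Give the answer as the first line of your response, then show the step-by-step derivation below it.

scc[0]=0,scc[1]=?,scc[2]=?,scc[3]=?,scc[4]=0

step 1: low=(low[0]=0,low[1]=?,low[2]=?,low[3]=?,low[4]=0); scc=(scc[0]=?,scc[1]=?,scc[2]=?,scc[3]=?,scc[4]=?)
step 2: low=(low[0]=0,low[1]=?,low[2]=?,low[3]=?,low[4]=0); scc=(scc[0]=0,scc[1]=?,scc[2]=?,scc[3]=?,scc[4]=0)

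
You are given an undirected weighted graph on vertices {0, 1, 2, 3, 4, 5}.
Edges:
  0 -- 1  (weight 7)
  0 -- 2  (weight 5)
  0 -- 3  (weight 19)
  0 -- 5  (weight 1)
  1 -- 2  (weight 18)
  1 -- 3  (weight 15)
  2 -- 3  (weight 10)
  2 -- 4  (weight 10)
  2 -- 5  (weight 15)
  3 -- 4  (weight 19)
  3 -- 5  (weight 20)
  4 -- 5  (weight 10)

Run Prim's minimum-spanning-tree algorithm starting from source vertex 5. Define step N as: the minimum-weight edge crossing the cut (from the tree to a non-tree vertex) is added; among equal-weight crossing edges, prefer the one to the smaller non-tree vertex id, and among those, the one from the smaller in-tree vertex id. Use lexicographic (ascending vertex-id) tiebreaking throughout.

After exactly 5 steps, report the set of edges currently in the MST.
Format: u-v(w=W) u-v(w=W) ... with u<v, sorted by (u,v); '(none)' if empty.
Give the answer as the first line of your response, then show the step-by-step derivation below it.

0-1(w=7) 0-2(w=5) 0-5(w=1) 2-3(w=10) 2-4(w=10)

step 1: add edge 0-5 (w=1); MST = {0-5(w=1)}
step 2: add edge 0-2 (w=5); MST = {0-2(w=5) 0-5(w=1)}
step 3: add edge 0-1 (w=7); MST = {0-1(w=7) 0-2(w=5) 0-5(w=1)}
step 4: add edge 2-3 (w=10); MST = {0-1(w=7) 0-2(w=5) 0-5(w=1) 2-3(w=10)}
step 5: add edge 2-4 (w=10); MST = {0-1(w=7) 0-2(w=5) 0-5(w=1) 2-3(w=10) 2-4(w=10)}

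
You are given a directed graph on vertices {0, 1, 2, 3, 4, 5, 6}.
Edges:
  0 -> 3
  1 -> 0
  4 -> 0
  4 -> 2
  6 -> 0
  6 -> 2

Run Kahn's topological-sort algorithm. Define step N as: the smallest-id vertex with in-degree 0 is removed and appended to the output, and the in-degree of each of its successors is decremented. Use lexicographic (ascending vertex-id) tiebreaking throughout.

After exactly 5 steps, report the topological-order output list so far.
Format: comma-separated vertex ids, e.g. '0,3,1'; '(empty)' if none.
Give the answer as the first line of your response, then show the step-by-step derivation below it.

1,4,5,6,0

step 1: output 1; order=[1]; indeg=(2,0,2,1,0,0,0)
step 2: output 4; order=[1,4]; indeg=(1,0,1,1,0,0,0)
step 3: output 5; order=[1,4,5]; indeg=(1,0,1,1,0,0,0)
step 4: output 6; order=[1,4,5,6]; indeg=(0,0,0,1,0,0,0)
step 5: output 0; order=[1,4,5,6,0]; indeg=(0,0,0,0,0,0,0)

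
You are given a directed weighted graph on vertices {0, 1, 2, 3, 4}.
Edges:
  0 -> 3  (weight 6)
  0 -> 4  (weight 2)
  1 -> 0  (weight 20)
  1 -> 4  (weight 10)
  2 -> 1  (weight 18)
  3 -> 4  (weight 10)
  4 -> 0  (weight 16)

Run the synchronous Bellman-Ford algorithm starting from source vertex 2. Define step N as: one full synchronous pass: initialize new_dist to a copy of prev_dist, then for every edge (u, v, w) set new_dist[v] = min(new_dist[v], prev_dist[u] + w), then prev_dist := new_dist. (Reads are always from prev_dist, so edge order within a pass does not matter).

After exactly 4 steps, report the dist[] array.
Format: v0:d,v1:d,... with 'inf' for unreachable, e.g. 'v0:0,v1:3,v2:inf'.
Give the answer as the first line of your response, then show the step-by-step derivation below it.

v0:38,v1:18,v2:0,v3:44,v4:28

step 1: dist = v0:inf,v1:18,v2:0,v3:inf,v4:inf
step 2: dist = v0:38,v1:18,v2:0,v3:inf,v4:28
step 3: dist = v0:38,v1:18,v2:0,v3:44,v4:28
step 4: dist = v0:38,v1:18,v2:0,v3:44,v4:28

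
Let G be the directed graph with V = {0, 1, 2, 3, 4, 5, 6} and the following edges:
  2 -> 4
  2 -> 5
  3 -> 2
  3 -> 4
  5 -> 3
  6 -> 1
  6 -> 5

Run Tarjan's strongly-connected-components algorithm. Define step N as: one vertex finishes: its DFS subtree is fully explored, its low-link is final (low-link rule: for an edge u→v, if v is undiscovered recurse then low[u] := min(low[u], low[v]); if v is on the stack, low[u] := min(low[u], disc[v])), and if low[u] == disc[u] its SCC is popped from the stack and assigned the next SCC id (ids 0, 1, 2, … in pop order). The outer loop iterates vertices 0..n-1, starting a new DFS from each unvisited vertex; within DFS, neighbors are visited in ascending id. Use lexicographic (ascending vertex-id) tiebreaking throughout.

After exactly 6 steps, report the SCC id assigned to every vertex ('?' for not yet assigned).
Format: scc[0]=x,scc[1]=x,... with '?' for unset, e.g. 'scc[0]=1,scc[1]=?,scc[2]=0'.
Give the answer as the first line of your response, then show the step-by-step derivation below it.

scc[0]=0,scc[1]=1,scc[2]=3,scc[3]=3,scc[4]=2,scc[5]=3,scc[6]=?

step 1: low=(low[0]=0,low[1]=?,low[2]=?,low[3]=?,low[4]=?,low[5]=?,low[6]=?); scc=(scc[0]=0,scc[1]=?,scc[2]=?,scc[3]=?,scc[4]=?,scc[5]=?,scc[6]=?)
step 2: low=(low[0]=0,low[1]=1,low[2]=?,low[3]=?,low[4]=?,low[5]=?,low[6]=?); scc=(scc[0]=0,scc[1]=1,scc[2]=?,scc[3]=?,scc[4]=?,scc[5]=?,scc[6]=?)
step 3: low=(low[0]=0,low[1]=1,low[2]=2,low[3]=?,low[4]=3,low[5]=?,low[6]=?); scc=(scc[0]=0,scc[1]=1,scc[2]=?,scc[3]=?,scc[4]=2,scc[5]=?,scc[6]=?)
step 4: low=(low[0]=0,low[1]=1,low[2]=2,low[3]=2,low[4]=3,low[5]=4,low[6]=?); scc=(scc[0]=0,scc[1]=1,scc[2]=?,scc[3]=?,scc[4]=2,scc[5]=?,scc[6]=?)
step 5: low=(low[0]=0,low[1]=1,low[2]=2,low[3]=2,low[4]=3,low[5]=2,low[6]=?); scc=(scc[0]=0,scc[1]=1,scc[2]=?,scc[3]=?,scc[4]=2,scc[5]=?,scc[6]=?)
step 6: low=(low[0]=0,low[1]=1,low[2]=2,low[3]=2,low[4]=3,low[5]=2,low[6]=?); scc=(scc[0]=0,scc[1]=1,scc[2]=3,scc[3]=3,scc[4]=2,scc[5]=3,scc[6]=?)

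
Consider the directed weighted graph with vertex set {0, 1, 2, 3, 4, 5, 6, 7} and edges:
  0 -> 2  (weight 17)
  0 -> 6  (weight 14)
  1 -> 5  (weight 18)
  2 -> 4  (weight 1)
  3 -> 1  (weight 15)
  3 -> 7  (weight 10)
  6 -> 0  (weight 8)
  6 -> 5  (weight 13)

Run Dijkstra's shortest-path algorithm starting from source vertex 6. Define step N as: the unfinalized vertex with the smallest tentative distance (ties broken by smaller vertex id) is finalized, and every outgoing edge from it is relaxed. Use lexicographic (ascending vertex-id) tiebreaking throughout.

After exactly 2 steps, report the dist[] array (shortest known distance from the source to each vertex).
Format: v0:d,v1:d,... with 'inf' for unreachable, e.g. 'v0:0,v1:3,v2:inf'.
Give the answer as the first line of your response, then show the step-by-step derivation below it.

v0:8,v1:inf,v2:25,v3:inf,v4:inf,v5:13,v6:0,v7:inf

step 1: dist = v0:8,v1:inf,v2:inf,v3:inf,v4:inf,v5:13,v6:0,v7:inf
step 2: dist = v0:8,v1:inf,v2:25,v3:inf,v4:inf,v5:13,v6:0,v7:inf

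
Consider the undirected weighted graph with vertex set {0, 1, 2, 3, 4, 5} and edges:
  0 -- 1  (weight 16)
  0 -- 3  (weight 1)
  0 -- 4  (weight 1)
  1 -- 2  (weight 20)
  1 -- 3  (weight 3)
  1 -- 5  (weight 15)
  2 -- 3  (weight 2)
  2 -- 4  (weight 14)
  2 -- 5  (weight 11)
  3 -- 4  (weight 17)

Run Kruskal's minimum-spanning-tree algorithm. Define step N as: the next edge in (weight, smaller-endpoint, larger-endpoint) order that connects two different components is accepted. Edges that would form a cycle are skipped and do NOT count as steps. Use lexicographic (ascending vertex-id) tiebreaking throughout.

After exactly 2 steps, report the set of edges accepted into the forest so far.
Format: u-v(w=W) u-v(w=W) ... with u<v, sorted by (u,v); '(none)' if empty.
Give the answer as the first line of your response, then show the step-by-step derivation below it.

0-3(w=1) 0-4(w=1)

step 1: add edge 0-3 (w=1); MST = {0-3(w=1)}
step 2: add edge 0-4 (w=1); MST = {0-3(w=1) 0-4(w=1)}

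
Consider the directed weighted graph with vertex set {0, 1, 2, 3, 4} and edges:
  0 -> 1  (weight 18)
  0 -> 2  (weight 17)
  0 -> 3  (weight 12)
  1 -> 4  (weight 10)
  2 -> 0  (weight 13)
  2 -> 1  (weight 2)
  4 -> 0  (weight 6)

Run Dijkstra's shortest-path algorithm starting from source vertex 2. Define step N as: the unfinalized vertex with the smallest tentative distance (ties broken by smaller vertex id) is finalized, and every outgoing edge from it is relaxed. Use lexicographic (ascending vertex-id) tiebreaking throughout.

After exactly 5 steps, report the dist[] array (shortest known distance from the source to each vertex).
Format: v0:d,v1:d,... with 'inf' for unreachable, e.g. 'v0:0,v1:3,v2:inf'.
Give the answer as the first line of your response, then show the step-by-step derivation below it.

v0:13,v1:2,v2:0,v3:25,v4:12

step 1: dist = v0:13,v1:2,v2:0,v3:inf,v4:inf
step 2: dist = v0:13,v1:2,v2:0,v3:inf,v4:12
step 3: dist = v0:13,v1:2,v2:0,v3:inf,v4:12
step 4: dist = v0:13,v1:2,v2:0,v3:25,v4:12
step 5: dist = v0:13,v1:2,v2:0,v3:25,v4:12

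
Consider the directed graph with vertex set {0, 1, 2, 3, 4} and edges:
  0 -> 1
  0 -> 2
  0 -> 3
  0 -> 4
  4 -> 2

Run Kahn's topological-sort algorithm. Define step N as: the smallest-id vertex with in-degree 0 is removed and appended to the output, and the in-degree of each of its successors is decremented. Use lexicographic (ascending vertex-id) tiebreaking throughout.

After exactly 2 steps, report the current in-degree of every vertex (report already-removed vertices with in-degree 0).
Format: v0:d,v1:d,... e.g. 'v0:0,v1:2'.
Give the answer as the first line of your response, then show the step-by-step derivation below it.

v0:0,v1:0,v2:1,v3:0,v4:0

step 1: output 0; order=[0]; indeg=(0,0,1,0,0)
step 2: output 1; order=[0,1]; indeg=(0,0,1,0,0)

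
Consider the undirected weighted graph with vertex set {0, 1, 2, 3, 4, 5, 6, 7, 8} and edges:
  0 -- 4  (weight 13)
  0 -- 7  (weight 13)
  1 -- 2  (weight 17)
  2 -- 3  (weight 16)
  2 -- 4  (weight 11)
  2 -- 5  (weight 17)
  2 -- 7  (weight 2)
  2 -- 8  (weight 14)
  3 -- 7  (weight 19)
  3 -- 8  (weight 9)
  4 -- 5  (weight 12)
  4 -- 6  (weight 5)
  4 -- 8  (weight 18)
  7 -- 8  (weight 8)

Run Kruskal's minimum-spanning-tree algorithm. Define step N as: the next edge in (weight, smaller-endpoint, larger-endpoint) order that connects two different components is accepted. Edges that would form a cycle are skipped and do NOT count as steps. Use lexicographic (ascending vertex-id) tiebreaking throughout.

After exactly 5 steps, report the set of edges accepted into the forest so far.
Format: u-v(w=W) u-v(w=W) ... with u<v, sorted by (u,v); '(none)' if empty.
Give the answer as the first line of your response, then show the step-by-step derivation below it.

2-4(w=11) 2-7(w=2) 3-8(w=9) 4-6(w=5) 7-8(w=8)

step 1: add edge 2-7 (w=2); MST = {2-7(w=2)}
step 2: add edge 4-6 (w=5); MST = {2-7(w=2) 4-6(w=5)}
step 3: add edge 7-8 (w=8); MST = {2-7(w=2) 4-6(w=5) 7-8(w=8)}
step 4: add edge 3-8 (w=9); MST = {2-7(w=2) 3-8(w=9) 4-6(w=5) 7-8(w=8)}
step 5: add edge 2-4 (w=11); MST = {2-4(w=11) 2-7(w=2) 3-8(w=9) 4-6(w=5) 7-8(w=8)}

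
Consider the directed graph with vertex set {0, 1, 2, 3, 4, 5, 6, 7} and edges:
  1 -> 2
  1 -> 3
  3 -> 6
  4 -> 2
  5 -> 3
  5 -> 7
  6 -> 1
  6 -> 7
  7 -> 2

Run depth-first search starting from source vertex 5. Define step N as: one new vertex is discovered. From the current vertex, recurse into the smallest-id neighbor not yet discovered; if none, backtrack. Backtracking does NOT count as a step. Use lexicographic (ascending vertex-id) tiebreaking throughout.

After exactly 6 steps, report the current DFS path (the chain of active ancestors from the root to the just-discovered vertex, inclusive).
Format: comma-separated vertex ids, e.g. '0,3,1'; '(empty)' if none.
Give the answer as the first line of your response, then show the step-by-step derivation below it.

5,3,6,7

step 1: discover 5; path=5; order=5
step 2: discover 3; path=5>3; order=5,3
step 3: discover 6; path=5>3>6; order=5,3,6
step 4: discover 1; path=5>3>6>1; order=5,3,6,1
step 5: discover 2; path=5>3>6>1>2; order=5,3,6,1,2
step 6: discover 7; path=5>3>6>7; order=5,3,6,1,2,7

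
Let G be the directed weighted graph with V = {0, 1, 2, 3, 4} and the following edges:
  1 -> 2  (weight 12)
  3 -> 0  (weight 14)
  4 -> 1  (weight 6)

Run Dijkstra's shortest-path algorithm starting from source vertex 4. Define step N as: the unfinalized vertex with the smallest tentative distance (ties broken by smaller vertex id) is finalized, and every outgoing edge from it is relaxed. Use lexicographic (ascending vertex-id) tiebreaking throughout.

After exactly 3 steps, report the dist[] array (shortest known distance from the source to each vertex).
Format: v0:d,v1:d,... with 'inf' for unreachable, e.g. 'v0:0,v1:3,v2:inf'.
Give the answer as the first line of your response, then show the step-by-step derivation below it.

v0:inf,v1:6,v2:18,v3:inf,v4:0

step 1: dist = v0:inf,v1:6,v2:inf,v3:inf,v4:0
step 2: dist = v0:inf,v1:6,v2:18,v3:inf,v4:0
step 3: dist = v0:inf,v1:6,v2:18,v3:inf,v4:0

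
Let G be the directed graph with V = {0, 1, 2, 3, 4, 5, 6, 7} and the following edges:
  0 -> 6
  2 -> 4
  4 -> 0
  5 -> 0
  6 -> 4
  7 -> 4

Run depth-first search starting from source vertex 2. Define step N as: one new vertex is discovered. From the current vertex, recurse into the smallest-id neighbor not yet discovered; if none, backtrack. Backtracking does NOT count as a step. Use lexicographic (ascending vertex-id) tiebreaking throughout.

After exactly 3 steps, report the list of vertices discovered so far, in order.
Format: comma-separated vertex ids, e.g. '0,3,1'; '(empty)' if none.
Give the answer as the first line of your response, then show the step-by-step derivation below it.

2,4,0

step 1: discover 2; path=2; order=2
step 2: discover 4; path=2>4; order=2,4
step 3: discover 0; path=2>4>0; order=2,4,0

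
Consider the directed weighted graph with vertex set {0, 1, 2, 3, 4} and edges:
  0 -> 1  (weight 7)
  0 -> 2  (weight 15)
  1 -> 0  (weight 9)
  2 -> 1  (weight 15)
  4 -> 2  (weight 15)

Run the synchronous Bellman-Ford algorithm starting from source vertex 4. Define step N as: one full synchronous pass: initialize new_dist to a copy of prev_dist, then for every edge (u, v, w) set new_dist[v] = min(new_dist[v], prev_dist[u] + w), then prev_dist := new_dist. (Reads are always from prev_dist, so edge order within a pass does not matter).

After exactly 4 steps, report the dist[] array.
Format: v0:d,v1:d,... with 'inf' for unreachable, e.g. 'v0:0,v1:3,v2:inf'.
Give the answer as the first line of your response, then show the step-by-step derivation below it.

v0:39,v1:30,v2:15,v3:inf,v4:0

step 1: dist = v0:inf,v1:inf,v2:15,v3:inf,v4:0
step 2: dist = v0:inf,v1:30,v2:15,v3:inf,v4:0
step 3: dist = v0:39,v1:30,v2:15,v3:inf,v4:0
step 4: dist = v0:39,v1:30,v2:15,v3:inf,v4:0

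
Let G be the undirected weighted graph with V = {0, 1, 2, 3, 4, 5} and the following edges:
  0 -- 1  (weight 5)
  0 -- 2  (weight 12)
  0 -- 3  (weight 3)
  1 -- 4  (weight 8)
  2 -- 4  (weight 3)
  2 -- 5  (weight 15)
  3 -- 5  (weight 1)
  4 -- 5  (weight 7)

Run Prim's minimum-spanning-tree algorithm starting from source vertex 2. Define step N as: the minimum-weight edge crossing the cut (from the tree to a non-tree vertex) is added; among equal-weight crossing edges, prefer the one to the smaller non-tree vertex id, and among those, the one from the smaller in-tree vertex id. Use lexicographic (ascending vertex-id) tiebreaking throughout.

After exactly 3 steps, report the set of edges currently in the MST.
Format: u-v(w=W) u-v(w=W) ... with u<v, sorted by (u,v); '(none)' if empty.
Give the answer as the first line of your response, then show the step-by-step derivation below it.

2-4(w=3) 3-5(w=1) 4-5(w=7)

step 1: add edge 2-4 (w=3); MST = {2-4(w=3)}
step 2: add edge 4-5 (w=7); MST = {2-4(w=3) 4-5(w=7)}
step 3: add edge 3-5 (w=1); MST = {2-4(w=3) 3-5(w=1) 4-5(w=7)}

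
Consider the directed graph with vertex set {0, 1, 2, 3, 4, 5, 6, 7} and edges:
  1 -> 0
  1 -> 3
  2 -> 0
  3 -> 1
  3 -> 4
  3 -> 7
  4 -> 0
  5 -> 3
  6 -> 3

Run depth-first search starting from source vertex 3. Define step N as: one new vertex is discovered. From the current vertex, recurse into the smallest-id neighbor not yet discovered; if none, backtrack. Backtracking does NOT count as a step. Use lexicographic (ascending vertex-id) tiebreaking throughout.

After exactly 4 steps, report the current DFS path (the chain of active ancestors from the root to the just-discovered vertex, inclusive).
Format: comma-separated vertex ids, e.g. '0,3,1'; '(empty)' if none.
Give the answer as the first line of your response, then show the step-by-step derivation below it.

3,4

step 1: discover 3; path=3; order=3
step 2: discover 1; path=3>1; order=3,1
step 3: discover 0; path=3>1>0; order=3,1,0
step 4: discover 4; path=3>4; order=3,1,0,4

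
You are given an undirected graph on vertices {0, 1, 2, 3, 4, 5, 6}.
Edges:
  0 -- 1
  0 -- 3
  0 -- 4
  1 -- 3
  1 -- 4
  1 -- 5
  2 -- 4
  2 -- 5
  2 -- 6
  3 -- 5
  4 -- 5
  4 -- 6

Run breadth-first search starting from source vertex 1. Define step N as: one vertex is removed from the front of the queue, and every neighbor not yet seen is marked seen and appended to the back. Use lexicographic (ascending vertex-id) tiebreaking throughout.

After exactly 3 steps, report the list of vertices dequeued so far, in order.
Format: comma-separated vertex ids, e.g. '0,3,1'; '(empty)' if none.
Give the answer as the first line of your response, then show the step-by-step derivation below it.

1,0,3

step 1: dequeue 1; queue=[0,3,4,5]; order=1
step 2: dequeue 0; queue=[3,4,5]; order=1,0
step 3: dequeue 3; queue=[4,5]; order=1,0,3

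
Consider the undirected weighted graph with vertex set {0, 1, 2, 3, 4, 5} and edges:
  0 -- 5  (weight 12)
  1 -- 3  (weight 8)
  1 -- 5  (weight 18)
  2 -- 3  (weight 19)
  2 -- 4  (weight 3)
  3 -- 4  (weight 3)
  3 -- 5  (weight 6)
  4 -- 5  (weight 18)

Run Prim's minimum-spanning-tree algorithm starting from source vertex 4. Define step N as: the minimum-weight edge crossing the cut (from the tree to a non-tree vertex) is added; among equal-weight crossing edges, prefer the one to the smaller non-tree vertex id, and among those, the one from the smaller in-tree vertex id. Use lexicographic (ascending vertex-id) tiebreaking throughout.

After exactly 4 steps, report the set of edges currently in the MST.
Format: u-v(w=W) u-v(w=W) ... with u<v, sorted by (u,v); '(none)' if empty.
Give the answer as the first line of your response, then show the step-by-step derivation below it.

1-3(w=8) 2-4(w=3) 3-4(w=3) 3-5(w=6)

step 1: add edge 2-4 (w=3); MST = {2-4(w=3)}
step 2: add edge 3-4 (w=3); MST = {2-4(w=3) 3-4(w=3)}
step 3: add edge 3-5 (w=6); MST = {2-4(w=3) 3-4(w=3) 3-5(w=6)}
step 4: add edge 1-3 (w=8); MST = {1-3(w=8) 2-4(w=3) 3-4(w=3) 3-5(w=6)}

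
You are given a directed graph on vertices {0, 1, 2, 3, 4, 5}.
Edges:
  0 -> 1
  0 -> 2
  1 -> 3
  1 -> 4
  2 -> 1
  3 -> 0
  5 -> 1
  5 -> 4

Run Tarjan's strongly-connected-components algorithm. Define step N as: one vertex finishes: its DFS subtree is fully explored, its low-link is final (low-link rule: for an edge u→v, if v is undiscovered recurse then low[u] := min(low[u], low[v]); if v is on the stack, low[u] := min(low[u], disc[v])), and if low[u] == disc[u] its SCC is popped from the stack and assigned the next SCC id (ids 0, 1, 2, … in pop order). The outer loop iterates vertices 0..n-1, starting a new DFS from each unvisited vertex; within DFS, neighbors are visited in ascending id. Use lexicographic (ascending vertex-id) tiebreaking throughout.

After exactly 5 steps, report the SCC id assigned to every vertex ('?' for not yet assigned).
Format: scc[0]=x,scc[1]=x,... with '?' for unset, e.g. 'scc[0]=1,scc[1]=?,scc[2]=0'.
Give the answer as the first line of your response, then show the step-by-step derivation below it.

scc[0]=1,scc[1]=1,scc[2]=1,scc[3]=1,scc[4]=0,scc[5]=?

step 1: low=(low[0]=0,low[1]=1,low[2]=?,low[3]=0,low[4]=?,low[5]=?); scc=(scc[0]=?,scc[1]=?,scc[2]=?,scc[3]=?,scc[4]=?,scc[5]=?)
step 2: low=(low[0]=0,low[1]=0,low[2]=?,low[3]=0,low[4]=3,low[5]=?); scc=(scc[0]=?,scc[1]=?,scc[2]=?,scc[3]=?,scc[4]=0,scc[5]=?)
step 3: low=(low[0]=0,low[1]=0,low[2]=?,low[3]=0,low[4]=3,low[5]=?); scc=(scc[0]=?,scc[1]=?,scc[2]=?,scc[3]=?,scc[4]=0,scc[5]=?)
step 4: low=(low[0]=0,low[1]=0,low[2]=1,low[3]=0,low[4]=3,low[5]=?); scc=(scc[0]=?,scc[1]=?,scc[2]=?,scc[3]=?,scc[4]=0,scc[5]=?)
step 5: low=(low[0]=0,low[1]=0,low[2]=1,low[3]=0,low[4]=3,low[5]=?); scc=(scc[0]=1,scc[1]=1,scc[2]=1,scc[3]=1,scc[4]=0,scc[5]=?)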